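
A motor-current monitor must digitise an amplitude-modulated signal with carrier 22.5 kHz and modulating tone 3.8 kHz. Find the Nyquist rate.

52.6 kHz

AM sidebands sit at fc ± fm = 18.7 kHz and 26.3 kHz.
Highest-frequency component: 26.3 kHz.
Nyquist rate = 2 × 26.3 kHz = 52.6 kHz.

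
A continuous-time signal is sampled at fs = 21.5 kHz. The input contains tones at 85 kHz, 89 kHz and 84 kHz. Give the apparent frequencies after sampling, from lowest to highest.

fs/2 = 10.75 kHz.
85 kHz mod fs = 20.5 kHz.
20.5 kHz > fs/2 = 10.75 kHz, folds to fs − 20.5 kHz = 1 kHz.
89 kHz mod fs = 3 kHz.
3 kHz ≤ fs/2 = 10.75 kHz, appears at 3 kHz.
84 kHz mod fs = 19.5 kHz.
19.5 kHz > fs/2 = 10.75 kHz, folds to fs − 19.5 kHz = 2 kHz.
Distinct values: {1 kHz, 2 kHz, 3 kHz}.

1 kHz, 2 kHz, 3 kHz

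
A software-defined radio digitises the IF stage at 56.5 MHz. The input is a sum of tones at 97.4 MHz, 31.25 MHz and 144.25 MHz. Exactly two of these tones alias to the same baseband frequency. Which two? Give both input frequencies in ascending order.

fs/2 = 28.25 MHz.
97.4 MHz mod fs = 40.9 MHz.
40.9 MHz > fs/2 = 28.25 MHz, folds to fs − 40.9 MHz = 15.6 MHz.
31.25 MHz > fs/2 = 28.25 MHz, folds to fs − 31.25 MHz = 25.25 MHz.
144.25 MHz mod fs = 31.25 MHz.
31.25 MHz > fs/2 = 28.25 MHz, folds to fs − 31.25 MHz = 25.25 MHz.
31.25 MHz and 144.25 MHz both map to 25.25 MHz.

31.25 MHz, 144.25 MHz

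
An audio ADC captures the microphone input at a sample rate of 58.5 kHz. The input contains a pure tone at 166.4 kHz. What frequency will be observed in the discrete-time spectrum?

9.1 kHz

166.4 kHz mod fs = 49.4 kHz.
49.4 kHz > fs/2 = 29.25 kHz, folds to fs − 49.4 kHz = 9.1 kHz.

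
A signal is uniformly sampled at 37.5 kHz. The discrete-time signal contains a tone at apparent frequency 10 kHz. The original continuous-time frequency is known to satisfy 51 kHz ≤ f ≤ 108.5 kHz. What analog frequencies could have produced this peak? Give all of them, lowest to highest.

65 kHz, 85 kHz, 102.5 kHz

Frequencies that alias to 10 kHz are k·fs ± 10 kHz for integer k ≥ 0.
k=0: 10 kHz.
k=1: 27.5 kHz, 47.5 kHz.
k=2: 65 kHz, 85 kHz.
k=3: 102.5 kHz, 122.5 kHz.
k=4: 140 kHz, 160 kHz.
Within [51 kHz, 108.5 kHz]: 65 kHz, 85 kHz, 102.5 kHz.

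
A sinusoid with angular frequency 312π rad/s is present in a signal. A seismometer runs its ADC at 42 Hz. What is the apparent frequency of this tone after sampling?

ω = 312π rad/s → f = ω/(2π) = 156 Hz.
156 Hz mod fs = 30 Hz.
30 Hz > fs/2 = 21 Hz, folds to fs − 30 Hz = 12 Hz.

12 Hz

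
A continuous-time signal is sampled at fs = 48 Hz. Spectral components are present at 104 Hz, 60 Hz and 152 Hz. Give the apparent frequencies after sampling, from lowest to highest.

fs/2 = 24 Hz.
104 Hz mod fs = 8 Hz.
8 Hz ≤ fs/2 = 24 Hz, appears at 8 Hz.
60 Hz mod fs = 12 Hz.
12 Hz ≤ fs/2 = 24 Hz, appears at 12 Hz.
152 Hz mod fs = 8 Hz.
8 Hz ≤ fs/2 = 24 Hz, appears at 8 Hz.
Distinct values: {8 Hz, 12 Hz}.

8 Hz, 12 Hz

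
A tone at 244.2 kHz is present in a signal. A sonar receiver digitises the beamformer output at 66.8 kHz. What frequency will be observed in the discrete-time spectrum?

23 kHz

244.2 kHz mod fs = 43.8 kHz.
43.8 kHz > fs/2 = 33.4 kHz, folds to fs − 43.8 kHz = 23 kHz.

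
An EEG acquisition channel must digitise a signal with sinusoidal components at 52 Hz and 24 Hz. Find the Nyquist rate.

104 Hz

Highest-frequency component: 52 Hz.
Nyquist rate = 2 × 52 Hz = 104 Hz.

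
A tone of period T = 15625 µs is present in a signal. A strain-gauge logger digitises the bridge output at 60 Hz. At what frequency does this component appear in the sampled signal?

4 Hz

T = 15625 µs → f = 1/T = 64 Hz.
64 Hz mod fs = 4 Hz.
4 Hz ≤ fs/2 = 30 Hz, appears at 4 Hz.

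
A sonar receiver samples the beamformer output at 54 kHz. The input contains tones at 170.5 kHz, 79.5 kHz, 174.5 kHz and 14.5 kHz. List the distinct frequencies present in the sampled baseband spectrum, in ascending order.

8.5 kHz, 12.5 kHz, 14.5 kHz, 25.5 kHz

fs/2 = 27 kHz.
170.5 kHz mod fs = 8.5 kHz.
8.5 kHz ≤ fs/2 = 27 kHz, appears at 8.5 kHz.
79.5 kHz mod fs = 25.5 kHz.
25.5 kHz ≤ fs/2 = 27 kHz, appears at 25.5 kHz.
174.5 kHz mod fs = 12.5 kHz.
12.5 kHz ≤ fs/2 = 27 kHz, appears at 12.5 kHz.
14.5 kHz ≤ fs/2 = 27 kHz, passes unchanged.
Distinct values: {8.5 kHz, 12.5 kHz, 14.5 kHz, 25.5 kHz}.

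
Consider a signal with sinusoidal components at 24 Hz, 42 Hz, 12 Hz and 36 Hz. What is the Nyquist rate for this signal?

84 Hz

Highest-frequency component: 42 Hz.
Nyquist rate = 2 × 42 Hz = 84 Hz.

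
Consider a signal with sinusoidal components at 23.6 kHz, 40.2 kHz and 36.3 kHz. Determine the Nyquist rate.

80.4 kHz

Highest-frequency component: 40.2 kHz.
Nyquist rate = 2 × 40.2 kHz = 80.4 kHz.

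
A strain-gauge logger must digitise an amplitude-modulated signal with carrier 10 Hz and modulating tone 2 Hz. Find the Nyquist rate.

24 Hz

AM sidebands sit at fc ± fm = 8 Hz and 12 Hz.
Highest-frequency component: 12 Hz.
Nyquist rate = 2 × 12 Hz = 24 Hz.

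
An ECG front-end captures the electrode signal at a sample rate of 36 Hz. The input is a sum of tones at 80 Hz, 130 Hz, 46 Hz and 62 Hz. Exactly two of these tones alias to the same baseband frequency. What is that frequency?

fs/2 = 18 Hz.
80 Hz mod fs = 8 Hz.
8 Hz ≤ fs/2 = 18 Hz, appears at 8 Hz.
130 Hz mod fs = 22 Hz.
22 Hz > fs/2 = 18 Hz, folds to fs − 22 Hz = 14 Hz.
46 Hz mod fs = 10 Hz.
10 Hz ≤ fs/2 = 18 Hz, appears at 10 Hz.
62 Hz mod fs = 26 Hz.
26 Hz > fs/2 = 18 Hz, folds to fs − 26 Hz = 10 Hz.
46 Hz and 62 Hz both map to 10 Hz.

10 Hz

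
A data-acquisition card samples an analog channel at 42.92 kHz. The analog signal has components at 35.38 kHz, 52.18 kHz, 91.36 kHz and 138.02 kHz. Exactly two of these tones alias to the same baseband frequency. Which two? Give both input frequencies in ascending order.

fs/2 = 21.46 kHz.
35.38 kHz > fs/2 = 21.46 kHz, folds to fs − 35.38 kHz = 7.54 kHz.
52.18 kHz mod fs = 9.26 kHz.
9.26 kHz ≤ fs/2 = 21.46 kHz, appears at 9.26 kHz.
91.36 kHz mod fs = 5.52 kHz.
5.52 kHz ≤ fs/2 = 21.46 kHz, appears at 5.52 kHz.
138.02 kHz mod fs = 9.26 kHz.
9.26 kHz ≤ fs/2 = 21.46 kHz, appears at 9.26 kHz.
52.18 kHz and 138.02 kHz both map to 9.26 kHz.

52.18 kHz, 138.02 kHz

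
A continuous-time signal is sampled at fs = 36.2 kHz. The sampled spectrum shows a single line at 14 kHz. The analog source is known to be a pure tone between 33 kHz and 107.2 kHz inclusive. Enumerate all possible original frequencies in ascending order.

50.2 kHz, 58.4 kHz, 86.4 kHz, 94.6 kHz

Frequencies that alias to 14 kHz are k·fs ± 14 kHz for integer k ≥ 0.
k=0: 14 kHz.
k=1: 22.2 kHz, 50.2 kHz.
k=2: 58.4 kHz, 86.4 kHz.
k=3: 94.6 kHz, 122.6 kHz.
k=4: 130.8 kHz, 158.8 kHz.
Within [33 kHz, 107.2 kHz]: 50.2 kHz, 58.4 kHz, 86.4 kHz, 94.6 kHz.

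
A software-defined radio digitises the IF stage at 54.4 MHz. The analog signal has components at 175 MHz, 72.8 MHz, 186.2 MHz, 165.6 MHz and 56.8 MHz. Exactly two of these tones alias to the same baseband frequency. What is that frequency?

fs/2 = 27.2 MHz.
175 MHz mod fs = 11.8 MHz.
11.8 MHz ≤ fs/2 = 27.2 MHz, appears at 11.8 MHz.
72.8 MHz mod fs = 18.4 MHz.
18.4 MHz ≤ fs/2 = 27.2 MHz, appears at 18.4 MHz.
186.2 MHz mod fs = 23 MHz.
23 MHz ≤ fs/2 = 27.2 MHz, appears at 23 MHz.
165.6 MHz mod fs = 2.4 MHz.
2.4 MHz ≤ fs/2 = 27.2 MHz, appears at 2.4 MHz.
56.8 MHz mod fs = 2.4 MHz.
2.4 MHz ≤ fs/2 = 27.2 MHz, appears at 2.4 MHz.
56.8 MHz and 165.6 MHz both map to 2.4 MHz.

2.4 MHz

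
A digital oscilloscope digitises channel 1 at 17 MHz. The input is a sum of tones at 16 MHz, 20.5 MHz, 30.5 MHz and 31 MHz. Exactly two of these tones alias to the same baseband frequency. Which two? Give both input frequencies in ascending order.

fs/2 = 8.5 MHz.
16 MHz > fs/2 = 8.5 MHz, folds to fs − 16 MHz = 1 MHz.
20.5 MHz mod fs = 3.5 MHz.
3.5 MHz ≤ fs/2 = 8.5 MHz, appears at 3.5 MHz.
30.5 MHz mod fs = 13.5 MHz.
13.5 MHz > fs/2 = 8.5 MHz, folds to fs − 13.5 MHz = 3.5 MHz.
31 MHz mod fs = 14 MHz.
14 MHz > fs/2 = 8.5 MHz, folds to fs − 14 MHz = 3 MHz.
20.5 MHz and 30.5 MHz both map to 3.5 MHz.

20.5 MHz, 30.5 MHz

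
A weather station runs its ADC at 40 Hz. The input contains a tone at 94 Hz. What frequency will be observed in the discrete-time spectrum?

94 Hz mod fs = 14 Hz.
14 Hz ≤ fs/2 = 20 Hz, appears at 14 Hz.

14 Hz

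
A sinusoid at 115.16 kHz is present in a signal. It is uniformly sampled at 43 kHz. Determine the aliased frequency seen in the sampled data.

13.84 kHz

115.16 kHz mod fs = 29.16 kHz.
29.16 kHz > fs/2 = 21.5 kHz, folds to fs − 29.16 kHz = 13.84 kHz.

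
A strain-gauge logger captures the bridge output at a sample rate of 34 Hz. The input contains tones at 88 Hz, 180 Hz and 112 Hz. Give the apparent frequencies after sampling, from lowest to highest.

fs/2 = 17 Hz.
88 Hz mod fs = 20 Hz.
20 Hz > fs/2 = 17 Hz, folds to fs − 20 Hz = 14 Hz.
180 Hz mod fs = 10 Hz.
10 Hz ≤ fs/2 = 17 Hz, appears at 10 Hz.
112 Hz mod fs = 10 Hz.
10 Hz ≤ fs/2 = 17 Hz, appears at 10 Hz.
Distinct values: {10 Hz, 14 Hz}.

10 Hz, 14 Hz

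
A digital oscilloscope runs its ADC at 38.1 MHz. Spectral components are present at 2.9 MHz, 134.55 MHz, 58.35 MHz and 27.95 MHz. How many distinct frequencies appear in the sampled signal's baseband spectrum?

3

fs/2 = 19.05 MHz.
2.9 MHz ≤ fs/2 = 19.05 MHz, passes unchanged.
134.55 MHz mod fs = 20.25 MHz.
20.25 MHz > fs/2 = 19.05 MHz, folds to fs − 20.25 MHz = 17.85 MHz.
58.35 MHz mod fs = 20.25 MHz.
20.25 MHz > fs/2 = 19.05 MHz, folds to fs − 20.25 MHz = 17.85 MHz.
27.95 MHz > fs/2 = 19.05 MHz, folds to fs − 27.95 MHz = 10.15 MHz.
Distinct values: {2.9 MHz, 10.15 MHz, 17.85 MHz} → 3.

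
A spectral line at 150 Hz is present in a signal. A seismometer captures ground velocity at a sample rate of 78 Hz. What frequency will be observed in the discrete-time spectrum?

150 Hz mod fs = 72 Hz.
72 Hz > fs/2 = 39 Hz, folds to fs − 72 Hz = 6 Hz.

6 Hz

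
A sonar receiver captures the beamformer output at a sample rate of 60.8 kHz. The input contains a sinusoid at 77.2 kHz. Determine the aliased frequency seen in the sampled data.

77.2 kHz mod fs = 16.4 kHz.
16.4 kHz ≤ fs/2 = 30.4 kHz, appears at 16.4 kHz.

16.4 kHz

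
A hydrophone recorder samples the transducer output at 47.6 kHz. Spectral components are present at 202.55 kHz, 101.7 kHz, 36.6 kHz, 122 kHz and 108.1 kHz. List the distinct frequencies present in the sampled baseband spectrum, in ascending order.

fs/2 = 23.8 kHz.
202.55 kHz mod fs = 12.15 kHz.
12.15 kHz ≤ fs/2 = 23.8 kHz, appears at 12.15 kHz.
101.7 kHz mod fs = 6.5 kHz.
6.5 kHz ≤ fs/2 = 23.8 kHz, appears at 6.5 kHz.
36.6 kHz > fs/2 = 23.8 kHz, folds to fs − 36.6 kHz = 11 kHz.
122 kHz mod fs = 26.8 kHz.
26.8 kHz > fs/2 = 23.8 kHz, folds to fs − 26.8 kHz = 20.8 kHz.
108.1 kHz mod fs = 12.9 kHz.
12.9 kHz ≤ fs/2 = 23.8 kHz, appears at 12.9 kHz.
Distinct values: {6.5 kHz, 11 kHz, 12.15 kHz, 12.9 kHz, 20.8 kHz}.

6.5 kHz, 11 kHz, 12.15 kHz, 12.9 kHz, 20.8 kHz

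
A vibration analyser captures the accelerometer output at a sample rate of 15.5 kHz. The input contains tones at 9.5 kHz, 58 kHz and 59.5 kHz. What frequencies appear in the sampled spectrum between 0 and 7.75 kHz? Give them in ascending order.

2.5 kHz, 4 kHz, 6 kHz

fs/2 = 7.75 kHz.
9.5 kHz > fs/2 = 7.75 kHz, folds to fs − 9.5 kHz = 6 kHz.
58 kHz mod fs = 11.5 kHz.
11.5 kHz > fs/2 = 7.75 kHz, folds to fs − 11.5 kHz = 4 kHz.
59.5 kHz mod fs = 13 kHz.
13 kHz > fs/2 = 7.75 kHz, folds to fs − 13 kHz = 2.5 kHz.
Distinct values: {2.5 kHz, 4 kHz, 6 kHz}.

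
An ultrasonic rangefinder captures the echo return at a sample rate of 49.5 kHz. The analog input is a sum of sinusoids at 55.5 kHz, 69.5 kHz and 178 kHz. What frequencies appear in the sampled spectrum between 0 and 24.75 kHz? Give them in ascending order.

6 kHz, 20 kHz

fs/2 = 24.75 kHz.
55.5 kHz mod fs = 6 kHz.
6 kHz ≤ fs/2 = 24.75 kHz, appears at 6 kHz.
69.5 kHz mod fs = 20 kHz.
20 kHz ≤ fs/2 = 24.75 kHz, appears at 20 kHz.
178 kHz mod fs = 29.5 kHz.
29.5 kHz > fs/2 = 24.75 kHz, folds to fs − 29.5 kHz = 20 kHz.
Distinct values: {6 kHz, 20 kHz}.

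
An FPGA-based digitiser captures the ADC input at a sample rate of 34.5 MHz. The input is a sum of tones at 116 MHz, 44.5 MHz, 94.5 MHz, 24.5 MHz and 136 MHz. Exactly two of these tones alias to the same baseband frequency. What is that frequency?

10 MHz

fs/2 = 17.25 MHz.
116 MHz mod fs = 12.5 MHz.
12.5 MHz ≤ fs/2 = 17.25 MHz, appears at 12.5 MHz.
44.5 MHz mod fs = 10 MHz.
10 MHz ≤ fs/2 = 17.25 MHz, appears at 10 MHz.
94.5 MHz mod fs = 25.5 MHz.
25.5 MHz > fs/2 = 17.25 MHz, folds to fs − 25.5 MHz = 9 MHz.
24.5 MHz > fs/2 = 17.25 MHz, folds to fs − 24.5 MHz = 10 MHz.
136 MHz mod fs = 32.5 MHz.
32.5 MHz > fs/2 = 17.25 MHz, folds to fs − 32.5 MHz = 2 MHz.
24.5 MHz and 44.5 MHz both map to 10 MHz.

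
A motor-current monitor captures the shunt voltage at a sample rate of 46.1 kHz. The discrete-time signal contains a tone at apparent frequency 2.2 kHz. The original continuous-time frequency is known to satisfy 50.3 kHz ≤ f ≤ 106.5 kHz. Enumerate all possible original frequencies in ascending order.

Frequencies that alias to 2.2 kHz are k·fs ± 2.2 kHz for integer k ≥ 0.
k=0: 2.2 kHz.
k=1: 43.9 kHz, 48.3 kHz.
k=2: 90 kHz, 94.4 kHz.
k=3: 136.1 kHz, 140.5 kHz.
Within [50.3 kHz, 106.5 kHz]: 90 kHz, 94.4 kHz.

90 kHz, 94.4 kHz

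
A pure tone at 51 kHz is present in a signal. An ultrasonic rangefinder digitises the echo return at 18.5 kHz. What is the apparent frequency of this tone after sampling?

51 kHz mod fs = 14 kHz.
14 kHz > fs/2 = 9.25 kHz, folds to fs − 14 kHz = 4.5 kHz.

4.5 kHz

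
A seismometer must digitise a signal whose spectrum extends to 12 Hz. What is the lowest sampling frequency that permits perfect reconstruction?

Nyquist rate = 2 × 12 Hz = 24 Hz.

24 Hz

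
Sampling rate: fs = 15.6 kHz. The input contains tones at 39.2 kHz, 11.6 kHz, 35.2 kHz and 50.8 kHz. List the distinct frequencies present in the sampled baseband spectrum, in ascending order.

fs/2 = 7.8 kHz.
39.2 kHz mod fs = 8 kHz.
8 kHz > fs/2 = 7.8 kHz, folds to fs − 8 kHz = 7.6 kHz.
11.6 kHz > fs/2 = 7.8 kHz, folds to fs − 11.6 kHz = 4 kHz.
35.2 kHz mod fs = 4 kHz.
4 kHz ≤ fs/2 = 7.8 kHz, appears at 4 kHz.
50.8 kHz mod fs = 4 kHz.
4 kHz ≤ fs/2 = 7.8 kHz, appears at 4 kHz.
Distinct values: {4 kHz, 7.6 kHz}.

4 kHz, 7.6 kHz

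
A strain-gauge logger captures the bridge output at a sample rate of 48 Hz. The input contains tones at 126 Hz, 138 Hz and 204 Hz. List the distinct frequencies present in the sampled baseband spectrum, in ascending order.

6 Hz, 12 Hz, 18 Hz

fs/2 = 24 Hz.
126 Hz mod fs = 30 Hz.
30 Hz > fs/2 = 24 Hz, folds to fs − 30 Hz = 18 Hz.
138 Hz mod fs = 42 Hz.
42 Hz > fs/2 = 24 Hz, folds to fs − 42 Hz = 6 Hz.
204 Hz mod fs = 12 Hz.
12 Hz ≤ fs/2 = 24 Hz, appears at 12 Hz.
Distinct values: {6 Hz, 12 Hz, 18 Hz}.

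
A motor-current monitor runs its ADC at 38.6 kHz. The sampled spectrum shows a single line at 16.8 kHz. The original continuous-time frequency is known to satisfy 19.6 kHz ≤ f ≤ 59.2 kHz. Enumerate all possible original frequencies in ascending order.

Frequencies that alias to 16.8 kHz are k·fs ± 16.8 kHz for integer k ≥ 0.
k=0: 16.8 kHz.
k=1: 21.8 kHz, 55.4 kHz.
k=2: 60.4 kHz, 94 kHz.
Within [19.6 kHz, 59.2 kHz]: 21.8 kHz, 55.4 kHz.

21.8 kHz, 55.4 kHz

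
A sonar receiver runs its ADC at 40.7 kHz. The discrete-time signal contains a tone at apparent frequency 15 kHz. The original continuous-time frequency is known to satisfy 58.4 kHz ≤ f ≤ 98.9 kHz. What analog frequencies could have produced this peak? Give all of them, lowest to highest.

Frequencies that alias to 15 kHz are k·fs ± 15 kHz for integer k ≥ 0.
k=0: 15 kHz.
k=1: 25.7 kHz, 55.7 kHz.
k=2: 66.4 kHz, 96.4 kHz.
k=3: 107.1 kHz, 137.1 kHz.
Within [58.4 kHz, 98.9 kHz]: 66.4 kHz, 96.4 kHz.

66.4 kHz, 96.4 kHz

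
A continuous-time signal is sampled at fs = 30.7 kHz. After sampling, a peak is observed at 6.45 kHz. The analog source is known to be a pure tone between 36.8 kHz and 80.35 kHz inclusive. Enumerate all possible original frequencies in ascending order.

37.15 kHz, 54.95 kHz, 67.85 kHz

Frequencies that alias to 6.45 kHz are k·fs ± 6.45 kHz for integer k ≥ 0.
k=0: 6.45 kHz.
k=1: 24.25 kHz, 37.15 kHz.
k=2: 54.95 kHz, 67.85 kHz.
k=3: 85.65 kHz, 98.55 kHz.
Within [36.8 kHz, 80.35 kHz]: 37.15 kHz, 54.95 kHz, 67.85 kHz.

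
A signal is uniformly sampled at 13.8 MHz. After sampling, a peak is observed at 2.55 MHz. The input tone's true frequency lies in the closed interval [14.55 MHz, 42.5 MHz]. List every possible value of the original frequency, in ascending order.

16.35 MHz, 25.05 MHz, 30.15 MHz, 38.85 MHz

Frequencies that alias to 2.55 MHz are k·fs ± 2.55 MHz for integer k ≥ 0.
k=0: 2.55 MHz.
k=1: 11.25 MHz, 16.35 MHz.
k=2: 25.05 MHz, 30.15 MHz.
k=3: 38.85 MHz, 43.95 MHz.
k=4: 52.65 MHz, 57.75 MHz.
Within [14.55 MHz, 42.5 MHz]: 16.35 MHz, 25.05 MHz, 30.15 MHz, 38.85 MHz.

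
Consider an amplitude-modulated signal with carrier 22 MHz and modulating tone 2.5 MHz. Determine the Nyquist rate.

AM sidebands sit at fc ± fm = 19.5 MHz and 24.5 MHz.
Highest-frequency component: 24.5 MHz.
Nyquist rate = 2 × 24.5 MHz = 49 MHz.

49 MHz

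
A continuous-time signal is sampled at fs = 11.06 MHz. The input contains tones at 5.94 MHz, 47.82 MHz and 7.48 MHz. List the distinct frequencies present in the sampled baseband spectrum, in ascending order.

3.58 MHz, 5.12 MHz

fs/2 = 5.53 MHz.
5.94 MHz > fs/2 = 5.53 MHz, folds to fs − 5.94 MHz = 5.12 MHz.
47.82 MHz mod fs = 3.58 MHz.
3.58 MHz ≤ fs/2 = 5.53 MHz, appears at 3.58 MHz.
7.48 MHz > fs/2 = 5.53 MHz, folds to fs − 7.48 MHz = 3.58 MHz.
Distinct values: {3.58 MHz, 5.12 MHz}.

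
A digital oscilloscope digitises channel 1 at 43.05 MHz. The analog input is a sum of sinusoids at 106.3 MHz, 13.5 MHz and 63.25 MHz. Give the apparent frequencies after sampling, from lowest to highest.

fs/2 = 21.525 MHz.
106.3 MHz mod fs = 20.2 MHz.
20.2 MHz ≤ fs/2 = 21.525 MHz, appears at 20.2 MHz.
13.5 MHz ≤ fs/2 = 21.525 MHz, passes unchanged.
63.25 MHz mod fs = 20.2 MHz.
20.2 MHz ≤ fs/2 = 21.525 MHz, appears at 20.2 MHz.
Distinct values: {13.5 MHz, 20.2 MHz}.

13.5 MHz, 20.2 MHz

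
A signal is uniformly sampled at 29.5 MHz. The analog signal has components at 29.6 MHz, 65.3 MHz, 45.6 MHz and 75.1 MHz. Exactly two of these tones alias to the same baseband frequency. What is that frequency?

13.4 MHz

fs/2 = 14.75 MHz.
29.6 MHz mod fs = 0.1 MHz.
0.1 MHz ≤ fs/2 = 14.75 MHz, appears at 0.1 MHz.
65.3 MHz mod fs = 6.3 MHz.
6.3 MHz ≤ fs/2 = 14.75 MHz, appears at 6.3 MHz.
45.6 MHz mod fs = 16.1 MHz.
16.1 MHz > fs/2 = 14.75 MHz, folds to fs − 16.1 MHz = 13.4 MHz.
75.1 MHz mod fs = 16.1 MHz.
16.1 MHz > fs/2 = 14.75 MHz, folds to fs − 16.1 MHz = 13.4 MHz.
45.6 MHz and 75.1 MHz both map to 13.4 MHz.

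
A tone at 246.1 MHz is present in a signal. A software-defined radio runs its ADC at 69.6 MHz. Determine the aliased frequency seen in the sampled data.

32.3 MHz

246.1 MHz mod fs = 37.3 MHz.
37.3 MHz > fs/2 = 34.8 MHz, folds to fs − 37.3 MHz = 32.3 MHz.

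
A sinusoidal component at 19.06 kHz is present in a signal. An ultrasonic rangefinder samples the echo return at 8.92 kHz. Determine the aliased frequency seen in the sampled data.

19.06 kHz mod fs = 1.22 kHz.
1.22 kHz ≤ fs/2 = 4.46 kHz, appears at 1.22 kHz.

1.22 kHz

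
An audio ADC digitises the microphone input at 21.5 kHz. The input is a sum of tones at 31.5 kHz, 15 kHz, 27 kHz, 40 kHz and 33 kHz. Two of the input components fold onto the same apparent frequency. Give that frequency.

fs/2 = 10.75 kHz.
31.5 kHz mod fs = 10 kHz.
10 kHz ≤ fs/2 = 10.75 kHz, appears at 10 kHz.
15 kHz > fs/2 = 10.75 kHz, folds to fs − 15 kHz = 6.5 kHz.
27 kHz mod fs = 5.5 kHz.
5.5 kHz ≤ fs/2 = 10.75 kHz, appears at 5.5 kHz.
40 kHz mod fs = 18.5 kHz.
18.5 kHz > fs/2 = 10.75 kHz, folds to fs − 18.5 kHz = 3 kHz.
33 kHz mod fs = 11.5 kHz.
11.5 kHz > fs/2 = 10.75 kHz, folds to fs − 11.5 kHz = 10 kHz.
31.5 kHz and 33 kHz both map to 10 kHz.

10 kHz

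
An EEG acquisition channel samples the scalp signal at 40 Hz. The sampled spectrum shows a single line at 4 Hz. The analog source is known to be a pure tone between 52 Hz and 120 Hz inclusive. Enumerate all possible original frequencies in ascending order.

76 Hz, 84 Hz, 116 Hz

Frequencies that alias to 4 Hz are k·fs ± 4 Hz for integer k ≥ 0.
k=0: 4 Hz.
k=1: 36 Hz, 44 Hz.
k=2: 76 Hz, 84 Hz.
k=3: 116 Hz, 124 Hz.
k=4: 156 Hz, 164 Hz.
Within [52 Hz, 120 Hz]: 76 Hz, 84 Hz, 116 Hz.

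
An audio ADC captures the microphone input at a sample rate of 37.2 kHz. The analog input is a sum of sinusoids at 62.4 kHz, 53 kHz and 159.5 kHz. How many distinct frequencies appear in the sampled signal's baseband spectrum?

fs/2 = 18.6 kHz.
62.4 kHz mod fs = 25.2 kHz.
25.2 kHz > fs/2 = 18.6 kHz, folds to fs − 25.2 kHz = 12 kHz.
53 kHz mod fs = 15.8 kHz.
15.8 kHz ≤ fs/2 = 18.6 kHz, appears at 15.8 kHz.
159.5 kHz mod fs = 10.7 kHz.
10.7 kHz ≤ fs/2 = 18.6 kHz, appears at 10.7 kHz.
Distinct values: {10.7 kHz, 12 kHz, 15.8 kHz} → 3.

3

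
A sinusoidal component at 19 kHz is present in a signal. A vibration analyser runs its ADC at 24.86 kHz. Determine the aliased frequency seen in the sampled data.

19 kHz > fs/2 = 12.43 kHz, folds to fs − 19 kHz = 5.86 kHz.

5.86 kHz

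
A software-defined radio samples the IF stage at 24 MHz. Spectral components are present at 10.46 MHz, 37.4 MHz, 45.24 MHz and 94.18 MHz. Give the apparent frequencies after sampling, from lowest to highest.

fs/2 = 12 MHz.
10.46 MHz ≤ fs/2 = 12 MHz, passes unchanged.
37.4 MHz mod fs = 13.4 MHz.
13.4 MHz > fs/2 = 12 MHz, folds to fs − 13.4 MHz = 10.6 MHz.
45.24 MHz mod fs = 21.24 MHz.
21.24 MHz > fs/2 = 12 MHz, folds to fs − 21.24 MHz = 2.76 MHz.
94.18 MHz mod fs = 22.18 MHz.
22.18 MHz > fs/2 = 12 MHz, folds to fs − 22.18 MHz = 1.82 MHz.
Distinct values: {1.82 MHz, 2.76 MHz, 10.46 MHz, 10.6 MHz}.

1.82 MHz, 2.76 MHz, 10.46 MHz, 10.6 MHz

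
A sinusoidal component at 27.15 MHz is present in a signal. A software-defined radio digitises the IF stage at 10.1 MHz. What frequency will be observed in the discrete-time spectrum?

3.15 MHz

27.15 MHz mod fs = 6.95 MHz.
6.95 MHz > fs/2 = 5.05 MHz, folds to fs − 6.95 MHz = 3.15 MHz.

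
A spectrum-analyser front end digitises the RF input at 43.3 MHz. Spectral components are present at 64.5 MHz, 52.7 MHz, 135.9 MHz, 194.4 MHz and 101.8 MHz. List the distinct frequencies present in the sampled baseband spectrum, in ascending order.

fs/2 = 21.65 MHz.
64.5 MHz mod fs = 21.2 MHz.
21.2 MHz ≤ fs/2 = 21.65 MHz, appears at 21.2 MHz.
52.7 MHz mod fs = 9.4 MHz.
9.4 MHz ≤ fs/2 = 21.65 MHz, appears at 9.4 MHz.
135.9 MHz mod fs = 6 MHz.
6 MHz ≤ fs/2 = 21.65 MHz, appears at 6 MHz.
194.4 MHz mod fs = 21.2 MHz.
21.2 MHz ≤ fs/2 = 21.65 MHz, appears at 21.2 MHz.
101.8 MHz mod fs = 15.2 MHz.
15.2 MHz ≤ fs/2 = 21.65 MHz, appears at 15.2 MHz.
Distinct values: {6 MHz, 9.4 MHz, 15.2 MHz, 21.2 MHz}.

6 MHz, 9.4 MHz, 15.2 MHz, 21.2 MHz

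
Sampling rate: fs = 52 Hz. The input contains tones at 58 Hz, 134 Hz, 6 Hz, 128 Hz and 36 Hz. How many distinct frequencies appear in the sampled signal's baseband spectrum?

fs/2 = 26 Hz.
58 Hz mod fs = 6 Hz.
6 Hz ≤ fs/2 = 26 Hz, appears at 6 Hz.
134 Hz mod fs = 30 Hz.
30 Hz > fs/2 = 26 Hz, folds to fs − 30 Hz = 22 Hz.
6 Hz ≤ fs/2 = 26 Hz, passes unchanged.
128 Hz mod fs = 24 Hz.
24 Hz ≤ fs/2 = 26 Hz, appears at 24 Hz.
36 Hz > fs/2 = 26 Hz, folds to fs − 36 Hz = 16 Hz.
Distinct values: {6 Hz, 16 Hz, 22 Hz, 24 Hz} → 4.

4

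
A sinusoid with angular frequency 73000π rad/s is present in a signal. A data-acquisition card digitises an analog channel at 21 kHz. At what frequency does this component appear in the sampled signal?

ω = 73000π rad/s → f = ω/(2π) = 36500 Hz = 36.5 kHz.
36.5 kHz mod fs = 15.5 kHz.
15.5 kHz > fs/2 = 10.5 kHz, folds to fs − 15.5 kHz = 5.5 kHz.

5.5 kHz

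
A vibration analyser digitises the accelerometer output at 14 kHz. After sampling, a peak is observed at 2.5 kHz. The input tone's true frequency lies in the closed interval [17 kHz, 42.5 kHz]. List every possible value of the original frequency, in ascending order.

25.5 kHz, 30.5 kHz, 39.5 kHz

Frequencies that alias to 2.5 kHz are k·fs ± 2.5 kHz for integer k ≥ 0.
k=0: 2.5 kHz.
k=1: 11.5 kHz, 16.5 kHz.
k=2: 25.5 kHz, 30.5 kHz.
k=3: 39.5 kHz, 44.5 kHz.
k=4: 53.5 kHz, 58.5 kHz.
Within [17 kHz, 42.5 kHz]: 25.5 kHz, 30.5 kHz, 39.5 kHz.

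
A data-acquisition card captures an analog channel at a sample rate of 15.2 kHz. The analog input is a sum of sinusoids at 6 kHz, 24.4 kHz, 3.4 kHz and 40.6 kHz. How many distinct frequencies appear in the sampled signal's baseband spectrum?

3

fs/2 = 7.6 kHz.
6 kHz ≤ fs/2 = 7.6 kHz, passes unchanged.
24.4 kHz mod fs = 9.2 kHz.
9.2 kHz > fs/2 = 7.6 kHz, folds to fs − 9.2 kHz = 6 kHz.
3.4 kHz ≤ fs/2 = 7.6 kHz, passes unchanged.
40.6 kHz mod fs = 10.2 kHz.
10.2 kHz > fs/2 = 7.6 kHz, folds to fs − 10.2 kHz = 5 kHz.
Distinct values: {3.4 kHz, 5 kHz, 6 kHz} → 3.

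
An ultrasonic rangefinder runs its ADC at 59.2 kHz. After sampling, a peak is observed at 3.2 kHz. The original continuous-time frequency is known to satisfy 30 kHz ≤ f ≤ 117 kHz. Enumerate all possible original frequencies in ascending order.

56 kHz, 62.4 kHz, 115.2 kHz

Frequencies that alias to 3.2 kHz are k·fs ± 3.2 kHz for integer k ≥ 0.
k=0: 3.2 kHz.
k=1: 56 kHz, 62.4 kHz.
k=2: 115.2 kHz, 121.6 kHz.
k=3: 174.4 kHz, 180.8 kHz.
Within [30 kHz, 117 kHz]: 56 kHz, 62.4 kHz, 115.2 kHz.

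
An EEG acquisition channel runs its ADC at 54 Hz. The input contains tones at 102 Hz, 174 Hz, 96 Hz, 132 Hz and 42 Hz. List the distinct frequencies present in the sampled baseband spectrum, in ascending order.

fs/2 = 27 Hz.
102 Hz mod fs = 48 Hz.
48 Hz > fs/2 = 27 Hz, folds to fs − 48 Hz = 6 Hz.
174 Hz mod fs = 12 Hz.
12 Hz ≤ fs/2 = 27 Hz, appears at 12 Hz.
96 Hz mod fs = 42 Hz.
42 Hz > fs/2 = 27 Hz, folds to fs − 42 Hz = 12 Hz.
132 Hz mod fs = 24 Hz.
24 Hz ≤ fs/2 = 27 Hz, appears at 24 Hz.
42 Hz > fs/2 = 27 Hz, folds to fs − 42 Hz = 12 Hz.
Distinct values: {6 Hz, 12 Hz, 24 Hz}.

6 Hz, 12 Hz, 24 Hz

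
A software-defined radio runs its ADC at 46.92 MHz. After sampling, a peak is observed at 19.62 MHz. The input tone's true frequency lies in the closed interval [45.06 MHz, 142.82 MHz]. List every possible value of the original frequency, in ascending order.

Frequencies that alias to 19.62 MHz are k·fs ± 19.62 MHz for integer k ≥ 0.
k=0: 19.62 MHz.
k=1: 27.3 MHz, 66.54 MHz.
k=2: 74.22 MHz, 113.46 MHz.
k=3: 121.14 MHz, 160.38 MHz.
k=4: 168.06 MHz, 207.3 MHz.
Within [45.06 MHz, 142.82 MHz]: 66.54 MHz, 74.22 MHz, 113.46 MHz, 121.14 MHz.

66.54 MHz, 74.22 MHz, 113.46 MHz, 121.14 MHz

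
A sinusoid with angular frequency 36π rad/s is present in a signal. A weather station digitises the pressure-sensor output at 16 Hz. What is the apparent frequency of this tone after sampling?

2 Hz

ω = 36π rad/s → f = ω/(2π) = 18 Hz.
18 Hz mod fs = 2 Hz.
2 Hz ≤ fs/2 = 8 Hz, appears at 2 Hz.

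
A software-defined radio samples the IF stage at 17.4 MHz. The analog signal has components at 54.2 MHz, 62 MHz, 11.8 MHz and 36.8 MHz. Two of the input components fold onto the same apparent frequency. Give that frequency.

2 MHz

fs/2 = 8.7 MHz.
54.2 MHz mod fs = 2 MHz.
2 MHz ≤ fs/2 = 8.7 MHz, appears at 2 MHz.
62 MHz mod fs = 9.8 MHz.
9.8 MHz > fs/2 = 8.7 MHz, folds to fs − 9.8 MHz = 7.6 MHz.
11.8 MHz > fs/2 = 8.7 MHz, folds to fs − 11.8 MHz = 5.6 MHz.
36.8 MHz mod fs = 2 MHz.
2 MHz ≤ fs/2 = 8.7 MHz, appears at 2 MHz.
36.8 MHz and 54.2 MHz both map to 2 MHz.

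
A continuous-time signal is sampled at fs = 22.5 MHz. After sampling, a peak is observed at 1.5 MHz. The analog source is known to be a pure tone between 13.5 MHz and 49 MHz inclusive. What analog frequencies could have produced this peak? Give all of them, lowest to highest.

Frequencies that alias to 1.5 MHz are k·fs ± 1.5 MHz for integer k ≥ 0.
k=0: 1.5 MHz.
k=1: 21 MHz, 24 MHz.
k=2: 43.5 MHz, 46.5 MHz.
k=3: 66 MHz, 69 MHz.
Within [13.5 MHz, 49 MHz]: 21 MHz, 24 MHz, 43.5 MHz, 46.5 MHz.

21 MHz, 24 MHz, 43.5 MHz, 46.5 MHz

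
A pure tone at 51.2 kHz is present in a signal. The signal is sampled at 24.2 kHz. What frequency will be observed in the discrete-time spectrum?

2.8 kHz

51.2 kHz mod fs = 2.8 kHz.
2.8 kHz ≤ fs/2 = 12.1 kHz, appears at 2.8 kHz.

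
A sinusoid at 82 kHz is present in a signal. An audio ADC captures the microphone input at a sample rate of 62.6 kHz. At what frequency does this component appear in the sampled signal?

82 kHz mod fs = 19.4 kHz.
19.4 kHz ≤ fs/2 = 31.3 kHz, appears at 19.4 kHz.

19.4 kHz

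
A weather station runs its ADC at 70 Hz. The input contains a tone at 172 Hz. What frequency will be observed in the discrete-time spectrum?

32 Hz

172 Hz mod fs = 32 Hz.
32 Hz ≤ fs/2 = 35 Hz, appears at 32 Hz.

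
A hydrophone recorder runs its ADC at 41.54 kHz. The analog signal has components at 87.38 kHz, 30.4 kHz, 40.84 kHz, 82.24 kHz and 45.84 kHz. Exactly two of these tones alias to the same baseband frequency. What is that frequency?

fs/2 = 20.77 kHz.
87.38 kHz mod fs = 4.3 kHz.
4.3 kHz ≤ fs/2 = 20.77 kHz, appears at 4.3 kHz.
30.4 kHz > fs/2 = 20.77 kHz, folds to fs − 30.4 kHz = 11.14 kHz.
40.84 kHz > fs/2 = 20.77 kHz, folds to fs − 40.84 kHz = 0.7 kHz.
82.24 kHz mod fs = 40.7 kHz.
40.7 kHz > fs/2 = 20.77 kHz, folds to fs − 40.7 kHz = 0.84 kHz.
45.84 kHz mod fs = 4.3 kHz.
4.3 kHz ≤ fs/2 = 20.77 kHz, appears at 4.3 kHz.
45.84 kHz and 87.38 kHz both map to 4.3 kHz.

4.3 kHz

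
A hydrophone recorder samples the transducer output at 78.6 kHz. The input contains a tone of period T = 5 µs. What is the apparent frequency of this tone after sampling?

T = 5 µs → f = 1/T = 200 kHz.
200 kHz mod fs = 42.8 kHz.
42.8 kHz > fs/2 = 39.3 kHz, folds to fs − 42.8 kHz = 35.8 kHz.

35.8 kHz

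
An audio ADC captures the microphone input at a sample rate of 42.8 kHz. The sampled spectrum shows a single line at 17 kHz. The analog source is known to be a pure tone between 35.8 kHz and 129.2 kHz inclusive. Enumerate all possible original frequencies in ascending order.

Frequencies that alias to 17 kHz are k·fs ± 17 kHz for integer k ≥ 0.
k=0: 17 kHz.
k=1: 25.8 kHz, 59.8 kHz.
k=2: 68.6 kHz, 102.6 kHz.
k=3: 111.4 kHz, 145.4 kHz.
k=4: 154.2 kHz, 188.2 kHz.
Within [35.8 kHz, 129.2 kHz]: 59.8 kHz, 68.6 kHz, 102.6 kHz, 111.4 kHz.

59.8 kHz, 68.6 kHz, 102.6 kHz, 111.4 kHz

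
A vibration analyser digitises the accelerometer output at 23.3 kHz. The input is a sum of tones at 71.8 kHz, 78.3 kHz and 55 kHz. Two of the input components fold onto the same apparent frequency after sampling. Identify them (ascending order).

fs/2 = 11.65 kHz.
71.8 kHz mod fs = 1.9 kHz.
1.9 kHz ≤ fs/2 = 11.65 kHz, appears at 1.9 kHz.
78.3 kHz mod fs = 8.4 kHz.
8.4 kHz ≤ fs/2 = 11.65 kHz, appears at 8.4 kHz.
55 kHz mod fs = 8.4 kHz.
8.4 kHz ≤ fs/2 = 11.65 kHz, appears at 8.4 kHz.
55 kHz and 78.3 kHz both map to 8.4 kHz.

55 kHz, 78.3 kHz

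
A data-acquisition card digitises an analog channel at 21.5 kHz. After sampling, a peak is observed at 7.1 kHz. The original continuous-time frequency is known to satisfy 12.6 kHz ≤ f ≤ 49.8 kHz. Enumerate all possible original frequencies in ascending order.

Frequencies that alias to 7.1 kHz are k·fs ± 7.1 kHz for integer k ≥ 0.
k=0: 7.1 kHz.
k=1: 14.4 kHz, 28.6 kHz.
k=2: 35.9 kHz, 50.1 kHz.
k=3: 57.4 kHz, 71.6 kHz.
Within [12.6 kHz, 49.8 kHz]: 14.4 kHz, 28.6 kHz, 35.9 kHz.

14.4 kHz, 28.6 kHz, 35.9 kHz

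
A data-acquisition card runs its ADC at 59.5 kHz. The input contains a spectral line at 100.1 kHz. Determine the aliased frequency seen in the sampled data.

100.1 kHz mod fs = 40.6 kHz.
40.6 kHz > fs/2 = 29.75 kHz, folds to fs − 40.6 kHz = 18.9 kHz.

18.9 kHz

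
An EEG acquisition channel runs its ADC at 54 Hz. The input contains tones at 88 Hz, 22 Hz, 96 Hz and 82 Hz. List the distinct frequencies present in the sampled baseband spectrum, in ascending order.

12 Hz, 20 Hz, 22 Hz, 26 Hz

fs/2 = 27 Hz.
88 Hz mod fs = 34 Hz.
34 Hz > fs/2 = 27 Hz, folds to fs − 34 Hz = 20 Hz.
22 Hz ≤ fs/2 = 27 Hz, passes unchanged.
96 Hz mod fs = 42 Hz.
42 Hz > fs/2 = 27 Hz, folds to fs − 42 Hz = 12 Hz.
82 Hz mod fs = 28 Hz.
28 Hz > fs/2 = 27 Hz, folds to fs − 28 Hz = 26 Hz.
Distinct values: {12 Hz, 20 Hz, 22 Hz, 26 Hz}.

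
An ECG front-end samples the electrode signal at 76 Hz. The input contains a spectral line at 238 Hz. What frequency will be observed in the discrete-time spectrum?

10 Hz

238 Hz mod fs = 10 Hz.
10 Hz ≤ fs/2 = 38 Hz, appears at 10 Hz.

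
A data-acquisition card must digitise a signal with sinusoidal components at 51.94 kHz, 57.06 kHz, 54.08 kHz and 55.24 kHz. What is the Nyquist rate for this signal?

Highest-frequency component: 57.06 kHz.
Nyquist rate = 2 × 57.06 kHz = 114.12 kHz.

114.12 kHz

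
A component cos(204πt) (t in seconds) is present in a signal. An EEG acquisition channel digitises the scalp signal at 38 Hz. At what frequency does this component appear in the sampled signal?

ω = 204π rad/s → f = ω/(2π) = 102 Hz.
102 Hz mod fs = 26 Hz.
26 Hz > fs/2 = 19 Hz, folds to fs − 26 Hz = 12 Hz.

12 Hz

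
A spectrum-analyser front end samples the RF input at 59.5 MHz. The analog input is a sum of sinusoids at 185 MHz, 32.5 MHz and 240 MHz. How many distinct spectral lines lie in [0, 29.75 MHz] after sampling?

fs/2 = 29.75 MHz.
185 MHz mod fs = 6.5 MHz.
6.5 MHz ≤ fs/2 = 29.75 MHz, appears at 6.5 MHz.
32.5 MHz > fs/2 = 29.75 MHz, folds to fs − 32.5 MHz = 27 MHz.
240 MHz mod fs = 2 MHz.
2 MHz ≤ fs/2 = 29.75 MHz, appears at 2 MHz.
Distinct values: {2 MHz, 6.5 MHz, 27 MHz} → 3.

3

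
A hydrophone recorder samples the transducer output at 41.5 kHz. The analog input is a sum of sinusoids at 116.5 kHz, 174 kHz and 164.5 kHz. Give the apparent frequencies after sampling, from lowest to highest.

fs/2 = 20.75 kHz.
116.5 kHz mod fs = 33.5 kHz.
33.5 kHz > fs/2 = 20.75 kHz, folds to fs − 33.5 kHz = 8 kHz.
174 kHz mod fs = 8 kHz.
8 kHz ≤ fs/2 = 20.75 kHz, appears at 8 kHz.
164.5 kHz mod fs = 40 kHz.
40 kHz > fs/2 = 20.75 kHz, folds to fs − 40 kHz = 1.5 kHz.
Distinct values: {1.5 kHz, 8 kHz}.

1.5 kHz, 8 kHz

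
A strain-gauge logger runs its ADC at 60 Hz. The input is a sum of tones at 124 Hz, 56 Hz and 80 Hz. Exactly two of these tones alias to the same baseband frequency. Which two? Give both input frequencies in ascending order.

56 Hz, 124 Hz

fs/2 = 30 Hz.
124 Hz mod fs = 4 Hz.
4 Hz ≤ fs/2 = 30 Hz, appears at 4 Hz.
56 Hz > fs/2 = 30 Hz, folds to fs − 56 Hz = 4 Hz.
80 Hz mod fs = 20 Hz.
20 Hz ≤ fs/2 = 30 Hz, appears at 20 Hz.
56 Hz and 124 Hz both map to 4 Hz.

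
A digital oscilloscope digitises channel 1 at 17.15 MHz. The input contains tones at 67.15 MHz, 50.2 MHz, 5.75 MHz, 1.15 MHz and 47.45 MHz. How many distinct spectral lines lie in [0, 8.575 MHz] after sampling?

5

fs/2 = 8.575 MHz.
67.15 MHz mod fs = 15.7 MHz.
15.7 MHz > fs/2 = 8.575 MHz, folds to fs − 15.7 MHz = 1.45 MHz.
50.2 MHz mod fs = 15.9 MHz.
15.9 MHz > fs/2 = 8.575 MHz, folds to fs − 15.9 MHz = 1.25 MHz.
5.75 MHz ≤ fs/2 = 8.575 MHz, passes unchanged.
1.15 MHz ≤ fs/2 = 8.575 MHz, passes unchanged.
47.45 MHz mod fs = 13.15 MHz.
13.15 MHz > fs/2 = 8.575 MHz, folds to fs − 13.15 MHz = 4 MHz.
Distinct values: {1.15 MHz, 1.25 MHz, 1.45 MHz, 4 MHz, 5.75 MHz} → 5.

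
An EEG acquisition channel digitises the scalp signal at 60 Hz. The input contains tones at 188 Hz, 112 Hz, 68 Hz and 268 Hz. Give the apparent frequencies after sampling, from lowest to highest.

fs/2 = 30 Hz.
188 Hz mod fs = 8 Hz.
8 Hz ≤ fs/2 = 30 Hz, appears at 8 Hz.
112 Hz mod fs = 52 Hz.
52 Hz > fs/2 = 30 Hz, folds to fs − 52 Hz = 8 Hz.
68 Hz mod fs = 8 Hz.
8 Hz ≤ fs/2 = 30 Hz, appears at 8 Hz.
268 Hz mod fs = 28 Hz.
28 Hz ≤ fs/2 = 30 Hz, appears at 28 Hz.
Distinct values: {8 Hz, 28 Hz}.

8 Hz, 28 Hz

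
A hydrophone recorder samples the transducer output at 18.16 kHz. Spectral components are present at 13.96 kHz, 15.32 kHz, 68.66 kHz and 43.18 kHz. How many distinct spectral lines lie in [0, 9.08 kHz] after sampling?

4

fs/2 = 9.08 kHz.
13.96 kHz > fs/2 = 9.08 kHz, folds to fs − 13.96 kHz = 4.2 kHz.
15.32 kHz > fs/2 = 9.08 kHz, folds to fs − 15.32 kHz = 2.84 kHz.
68.66 kHz mod fs = 14.18 kHz.
14.18 kHz > fs/2 = 9.08 kHz, folds to fs − 14.18 kHz = 3.98 kHz.
43.18 kHz mod fs = 6.86 kHz.
6.86 kHz ≤ fs/2 = 9.08 kHz, appears at 6.86 kHz.
Distinct values: {2.84 kHz, 3.98 kHz, 4.2 kHz, 6.86 kHz} → 4.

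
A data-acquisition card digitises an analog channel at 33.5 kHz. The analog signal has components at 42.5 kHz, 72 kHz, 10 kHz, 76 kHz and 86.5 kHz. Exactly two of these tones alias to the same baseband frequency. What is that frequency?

9 kHz

fs/2 = 16.75 kHz.
42.5 kHz mod fs = 9 kHz.
9 kHz ≤ fs/2 = 16.75 kHz, appears at 9 kHz.
72 kHz mod fs = 5 kHz.
5 kHz ≤ fs/2 = 16.75 kHz, appears at 5 kHz.
10 kHz ≤ fs/2 = 16.75 kHz, passes unchanged.
76 kHz mod fs = 9 kHz.
9 kHz ≤ fs/2 = 16.75 kHz, appears at 9 kHz.
86.5 kHz mod fs = 19.5 kHz.
19.5 kHz > fs/2 = 16.75 kHz, folds to fs − 19.5 kHz = 14 kHz.
42.5 kHz and 76 kHz both map to 9 kHz.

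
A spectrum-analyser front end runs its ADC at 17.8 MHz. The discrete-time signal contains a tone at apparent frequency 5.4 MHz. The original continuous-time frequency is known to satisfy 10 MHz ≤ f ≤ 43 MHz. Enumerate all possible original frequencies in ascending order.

12.4 MHz, 23.2 MHz, 30.2 MHz, 41 MHz

Frequencies that alias to 5.4 MHz are k·fs ± 5.4 MHz for integer k ≥ 0.
k=0: 5.4 MHz.
k=1: 12.4 MHz, 23.2 MHz.
k=2: 30.2 MHz, 41 MHz.
k=3: 48 MHz, 58.8 MHz.
Within [10 MHz, 43 MHz]: 12.4 MHz, 23.2 MHz, 30.2 MHz, 41 MHz.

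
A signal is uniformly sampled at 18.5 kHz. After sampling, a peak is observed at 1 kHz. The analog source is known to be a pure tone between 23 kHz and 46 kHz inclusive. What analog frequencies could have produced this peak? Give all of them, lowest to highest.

36 kHz, 38 kHz

Frequencies that alias to 1 kHz are k·fs ± 1 kHz for integer k ≥ 0.
k=0: 1 kHz.
k=1: 17.5 kHz, 19.5 kHz.
k=2: 36 kHz, 38 kHz.
k=3: 54.5 kHz, 56.5 kHz.
Within [23 kHz, 46 kHz]: 36 kHz, 38 kHz.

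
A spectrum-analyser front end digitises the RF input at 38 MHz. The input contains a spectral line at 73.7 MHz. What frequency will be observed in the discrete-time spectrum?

2.3 MHz

73.7 MHz mod fs = 35.7 MHz.
35.7 MHz > fs/2 = 19 MHz, folds to fs − 35.7 MHz = 2.3 MHz.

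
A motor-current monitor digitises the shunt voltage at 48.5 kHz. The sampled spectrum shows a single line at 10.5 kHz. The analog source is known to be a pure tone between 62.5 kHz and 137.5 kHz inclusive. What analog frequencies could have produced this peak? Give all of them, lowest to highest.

86.5 kHz, 107.5 kHz, 135 kHz

Frequencies that alias to 10.5 kHz are k·fs ± 10.5 kHz for integer k ≥ 0.
k=0: 10.5 kHz.
k=1: 38 kHz, 59 kHz.
k=2: 86.5 kHz, 107.5 kHz.
k=3: 135 kHz, 156 kHz.
k=4: 183.5 kHz, 204.5 kHz.
Within [62.5 kHz, 137.5 kHz]: 86.5 kHz, 107.5 kHz, 135 kHz.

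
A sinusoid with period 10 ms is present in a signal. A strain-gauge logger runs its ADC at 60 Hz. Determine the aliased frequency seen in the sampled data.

20 Hz

T = 10 ms → f = 1/T = 100 Hz.
100 Hz mod fs = 40 Hz.
40 Hz > fs/2 = 30 Hz, folds to fs − 40 Hz = 20 Hz.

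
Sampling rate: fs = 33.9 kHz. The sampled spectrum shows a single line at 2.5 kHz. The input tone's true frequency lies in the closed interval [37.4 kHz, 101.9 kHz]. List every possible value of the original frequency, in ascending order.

65.3 kHz, 70.3 kHz, 99.2 kHz

Frequencies that alias to 2.5 kHz are k·fs ± 2.5 kHz for integer k ≥ 0.
k=0: 2.5 kHz.
k=1: 31.4 kHz, 36.4 kHz.
k=2: 65.3 kHz, 70.3 kHz.
k=3: 99.2 kHz, 104.2 kHz.
k=4: 133.1 kHz, 138.1 kHz.
Within [37.4 kHz, 101.9 kHz]: 65.3 kHz, 70.3 kHz, 99.2 kHz.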